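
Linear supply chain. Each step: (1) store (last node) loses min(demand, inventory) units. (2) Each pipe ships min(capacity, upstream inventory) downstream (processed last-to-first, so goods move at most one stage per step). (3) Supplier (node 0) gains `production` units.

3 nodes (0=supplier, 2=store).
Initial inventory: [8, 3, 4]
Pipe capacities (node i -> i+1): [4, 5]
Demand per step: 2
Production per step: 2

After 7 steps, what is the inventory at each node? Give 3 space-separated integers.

Step 1: demand=2,sold=2 ship[1->2]=3 ship[0->1]=4 prod=2 -> inv=[6 4 5]
Step 2: demand=2,sold=2 ship[1->2]=4 ship[0->1]=4 prod=2 -> inv=[4 4 7]
Step 3: demand=2,sold=2 ship[1->2]=4 ship[0->1]=4 prod=2 -> inv=[2 4 9]
Step 4: demand=2,sold=2 ship[1->2]=4 ship[0->1]=2 prod=2 -> inv=[2 2 11]
Step 5: demand=2,sold=2 ship[1->2]=2 ship[0->1]=2 prod=2 -> inv=[2 2 11]
Step 6: demand=2,sold=2 ship[1->2]=2 ship[0->1]=2 prod=2 -> inv=[2 2 11]
Step 7: demand=2,sold=2 ship[1->2]=2 ship[0->1]=2 prod=2 -> inv=[2 2 11]

2 2 11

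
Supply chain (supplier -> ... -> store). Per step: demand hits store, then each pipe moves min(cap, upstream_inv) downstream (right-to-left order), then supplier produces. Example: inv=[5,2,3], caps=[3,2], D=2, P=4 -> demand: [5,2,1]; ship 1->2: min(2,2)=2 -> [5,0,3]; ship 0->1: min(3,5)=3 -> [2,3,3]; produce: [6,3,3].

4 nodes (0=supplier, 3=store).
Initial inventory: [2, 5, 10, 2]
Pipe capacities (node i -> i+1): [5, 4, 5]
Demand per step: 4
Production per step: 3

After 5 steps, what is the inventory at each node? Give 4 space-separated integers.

Step 1: demand=4,sold=2 ship[2->3]=5 ship[1->2]=4 ship[0->1]=2 prod=3 -> inv=[3 3 9 5]
Step 2: demand=4,sold=4 ship[2->3]=5 ship[1->2]=3 ship[0->1]=3 prod=3 -> inv=[3 3 7 6]
Step 3: demand=4,sold=4 ship[2->3]=5 ship[1->2]=3 ship[0->1]=3 prod=3 -> inv=[3 3 5 7]
Step 4: demand=4,sold=4 ship[2->3]=5 ship[1->2]=3 ship[0->1]=3 prod=3 -> inv=[3 3 3 8]
Step 5: demand=4,sold=4 ship[2->3]=3 ship[1->2]=3 ship[0->1]=3 prod=3 -> inv=[3 3 3 7]

3 3 3 7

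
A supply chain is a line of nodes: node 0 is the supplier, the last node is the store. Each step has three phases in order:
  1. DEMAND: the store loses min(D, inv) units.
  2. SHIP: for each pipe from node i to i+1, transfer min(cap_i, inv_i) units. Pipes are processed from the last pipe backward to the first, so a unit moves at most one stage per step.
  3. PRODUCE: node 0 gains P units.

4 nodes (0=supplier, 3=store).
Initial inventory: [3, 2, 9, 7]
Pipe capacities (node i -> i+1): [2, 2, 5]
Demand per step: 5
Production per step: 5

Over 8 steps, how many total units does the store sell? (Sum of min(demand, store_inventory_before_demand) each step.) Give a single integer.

Answer: 28

Derivation:
Step 1: sold=5 (running total=5) -> [6 2 6 7]
Step 2: sold=5 (running total=10) -> [9 2 3 7]
Step 3: sold=5 (running total=15) -> [12 2 2 5]
Step 4: sold=5 (running total=20) -> [15 2 2 2]
Step 5: sold=2 (running total=22) -> [18 2 2 2]
Step 6: sold=2 (running total=24) -> [21 2 2 2]
Step 7: sold=2 (running total=26) -> [24 2 2 2]
Step 8: sold=2 (running total=28) -> [27 2 2 2]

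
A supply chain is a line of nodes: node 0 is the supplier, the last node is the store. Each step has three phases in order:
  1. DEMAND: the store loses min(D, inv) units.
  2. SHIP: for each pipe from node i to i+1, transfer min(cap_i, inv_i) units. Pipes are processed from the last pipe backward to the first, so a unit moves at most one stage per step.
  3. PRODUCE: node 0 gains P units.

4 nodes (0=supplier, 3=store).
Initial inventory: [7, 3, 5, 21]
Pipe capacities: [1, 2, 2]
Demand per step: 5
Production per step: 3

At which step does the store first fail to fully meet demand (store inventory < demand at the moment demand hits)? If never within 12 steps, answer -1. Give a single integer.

Step 1: demand=5,sold=5 ship[2->3]=2 ship[1->2]=2 ship[0->1]=1 prod=3 -> [9 2 5 18]
Step 2: demand=5,sold=5 ship[2->3]=2 ship[1->2]=2 ship[0->1]=1 prod=3 -> [11 1 5 15]
Step 3: demand=5,sold=5 ship[2->3]=2 ship[1->2]=1 ship[0->1]=1 prod=3 -> [13 1 4 12]
Step 4: demand=5,sold=5 ship[2->3]=2 ship[1->2]=1 ship[0->1]=1 prod=3 -> [15 1 3 9]
Step 5: demand=5,sold=5 ship[2->3]=2 ship[1->2]=1 ship[0->1]=1 prod=3 -> [17 1 2 6]
Step 6: demand=5,sold=5 ship[2->3]=2 ship[1->2]=1 ship[0->1]=1 prod=3 -> [19 1 1 3]
Step 7: demand=5,sold=3 ship[2->3]=1 ship[1->2]=1 ship[0->1]=1 prod=3 -> [21 1 1 1]
Step 8: demand=5,sold=1 ship[2->3]=1 ship[1->2]=1 ship[0->1]=1 prod=3 -> [23 1 1 1]
Step 9: demand=5,sold=1 ship[2->3]=1 ship[1->2]=1 ship[0->1]=1 prod=3 -> [25 1 1 1]
Step 10: demand=5,sold=1 ship[2->3]=1 ship[1->2]=1 ship[0->1]=1 prod=3 -> [27 1 1 1]
Step 11: demand=5,sold=1 ship[2->3]=1 ship[1->2]=1 ship[0->1]=1 prod=3 -> [29 1 1 1]
Step 12: demand=5,sold=1 ship[2->3]=1 ship[1->2]=1 ship[0->1]=1 prod=3 -> [31 1 1 1]
First stockout at step 7

7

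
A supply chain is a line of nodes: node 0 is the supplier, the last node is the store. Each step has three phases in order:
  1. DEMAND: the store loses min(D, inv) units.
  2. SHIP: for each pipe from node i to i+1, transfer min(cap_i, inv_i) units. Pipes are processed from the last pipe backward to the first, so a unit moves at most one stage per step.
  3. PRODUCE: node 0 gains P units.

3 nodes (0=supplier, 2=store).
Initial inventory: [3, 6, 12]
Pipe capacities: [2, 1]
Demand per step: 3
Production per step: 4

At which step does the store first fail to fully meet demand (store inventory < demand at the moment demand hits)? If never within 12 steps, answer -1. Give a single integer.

Step 1: demand=3,sold=3 ship[1->2]=1 ship[0->1]=2 prod=4 -> [5 7 10]
Step 2: demand=3,sold=3 ship[1->2]=1 ship[0->1]=2 prod=4 -> [7 8 8]
Step 3: demand=3,sold=3 ship[1->2]=1 ship[0->1]=2 prod=4 -> [9 9 6]
Step 4: demand=3,sold=3 ship[1->2]=1 ship[0->1]=2 prod=4 -> [11 10 4]
Step 5: demand=3,sold=3 ship[1->2]=1 ship[0->1]=2 prod=4 -> [13 11 2]
Step 6: demand=3,sold=2 ship[1->2]=1 ship[0->1]=2 prod=4 -> [15 12 1]
Step 7: demand=3,sold=1 ship[1->2]=1 ship[0->1]=2 prod=4 -> [17 13 1]
Step 8: demand=3,sold=1 ship[1->2]=1 ship[0->1]=2 prod=4 -> [19 14 1]
Step 9: demand=3,sold=1 ship[1->2]=1 ship[0->1]=2 prod=4 -> [21 15 1]
Step 10: demand=3,sold=1 ship[1->2]=1 ship[0->1]=2 prod=4 -> [23 16 1]
Step 11: demand=3,sold=1 ship[1->2]=1 ship[0->1]=2 prod=4 -> [25 17 1]
Step 12: demand=3,sold=1 ship[1->2]=1 ship[0->1]=2 prod=4 -> [27 18 1]
First stockout at step 6

6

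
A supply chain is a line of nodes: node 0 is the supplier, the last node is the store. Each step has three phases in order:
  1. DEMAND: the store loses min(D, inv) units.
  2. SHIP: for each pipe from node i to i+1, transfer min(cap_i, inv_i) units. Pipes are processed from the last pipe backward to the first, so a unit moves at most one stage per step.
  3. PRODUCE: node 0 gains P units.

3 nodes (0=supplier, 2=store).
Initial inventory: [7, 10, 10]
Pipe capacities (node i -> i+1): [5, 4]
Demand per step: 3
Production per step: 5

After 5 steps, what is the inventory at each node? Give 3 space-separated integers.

Step 1: demand=3,sold=3 ship[1->2]=4 ship[0->1]=5 prod=5 -> inv=[7 11 11]
Step 2: demand=3,sold=3 ship[1->2]=4 ship[0->1]=5 prod=5 -> inv=[7 12 12]
Step 3: demand=3,sold=3 ship[1->2]=4 ship[0->1]=5 prod=5 -> inv=[7 13 13]
Step 4: demand=3,sold=3 ship[1->2]=4 ship[0->1]=5 prod=5 -> inv=[7 14 14]
Step 5: demand=3,sold=3 ship[1->2]=4 ship[0->1]=5 prod=5 -> inv=[7 15 15]

7 15 15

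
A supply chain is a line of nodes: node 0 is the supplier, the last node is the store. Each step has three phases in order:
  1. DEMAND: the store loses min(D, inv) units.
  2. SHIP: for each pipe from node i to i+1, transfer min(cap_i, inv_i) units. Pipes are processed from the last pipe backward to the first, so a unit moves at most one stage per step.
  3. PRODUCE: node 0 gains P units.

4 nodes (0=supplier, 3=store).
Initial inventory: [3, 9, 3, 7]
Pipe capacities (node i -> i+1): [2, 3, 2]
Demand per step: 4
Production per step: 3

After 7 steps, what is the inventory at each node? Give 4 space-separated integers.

Step 1: demand=4,sold=4 ship[2->3]=2 ship[1->2]=3 ship[0->1]=2 prod=3 -> inv=[4 8 4 5]
Step 2: demand=4,sold=4 ship[2->3]=2 ship[1->2]=3 ship[0->1]=2 prod=3 -> inv=[5 7 5 3]
Step 3: demand=4,sold=3 ship[2->3]=2 ship[1->2]=3 ship[0->1]=2 prod=3 -> inv=[6 6 6 2]
Step 4: demand=4,sold=2 ship[2->3]=2 ship[1->2]=3 ship[0->1]=2 prod=3 -> inv=[7 5 7 2]
Step 5: demand=4,sold=2 ship[2->3]=2 ship[1->2]=3 ship[0->1]=2 prod=3 -> inv=[8 4 8 2]
Step 6: demand=4,sold=2 ship[2->3]=2 ship[1->2]=3 ship[0->1]=2 prod=3 -> inv=[9 3 9 2]
Step 7: demand=4,sold=2 ship[2->3]=2 ship[1->2]=3 ship[0->1]=2 prod=3 -> inv=[10 2 10 2]

10 2 10 2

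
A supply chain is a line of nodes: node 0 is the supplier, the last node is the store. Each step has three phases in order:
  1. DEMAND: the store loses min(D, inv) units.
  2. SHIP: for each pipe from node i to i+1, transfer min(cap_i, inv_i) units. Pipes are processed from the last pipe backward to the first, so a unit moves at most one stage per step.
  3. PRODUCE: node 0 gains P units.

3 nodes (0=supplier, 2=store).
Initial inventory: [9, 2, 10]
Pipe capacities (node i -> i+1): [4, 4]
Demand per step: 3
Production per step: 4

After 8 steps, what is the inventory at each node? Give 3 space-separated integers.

Step 1: demand=3,sold=3 ship[1->2]=2 ship[0->1]=4 prod=4 -> inv=[9 4 9]
Step 2: demand=3,sold=3 ship[1->2]=4 ship[0->1]=4 prod=4 -> inv=[9 4 10]
Step 3: demand=3,sold=3 ship[1->2]=4 ship[0->1]=4 prod=4 -> inv=[9 4 11]
Step 4: demand=3,sold=3 ship[1->2]=4 ship[0->1]=4 prod=4 -> inv=[9 4 12]
Step 5: demand=3,sold=3 ship[1->2]=4 ship[0->1]=4 prod=4 -> inv=[9 4 13]
Step 6: demand=3,sold=3 ship[1->2]=4 ship[0->1]=4 prod=4 -> inv=[9 4 14]
Step 7: demand=3,sold=3 ship[1->2]=4 ship[0->1]=4 prod=4 -> inv=[9 4 15]
Step 8: demand=3,sold=3 ship[1->2]=4 ship[0->1]=4 prod=4 -> inv=[9 4 16]

9 4 16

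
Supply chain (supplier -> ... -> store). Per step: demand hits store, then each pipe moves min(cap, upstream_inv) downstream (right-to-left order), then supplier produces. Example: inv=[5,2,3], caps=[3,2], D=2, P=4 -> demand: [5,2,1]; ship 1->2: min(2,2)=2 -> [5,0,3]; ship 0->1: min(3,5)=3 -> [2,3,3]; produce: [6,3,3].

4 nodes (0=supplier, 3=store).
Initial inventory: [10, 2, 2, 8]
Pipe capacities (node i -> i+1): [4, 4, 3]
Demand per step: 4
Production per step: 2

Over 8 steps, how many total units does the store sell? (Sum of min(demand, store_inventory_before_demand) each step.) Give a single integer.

Step 1: sold=4 (running total=4) -> [8 4 2 6]
Step 2: sold=4 (running total=8) -> [6 4 4 4]
Step 3: sold=4 (running total=12) -> [4 4 5 3]
Step 4: sold=3 (running total=15) -> [2 4 6 3]
Step 5: sold=3 (running total=18) -> [2 2 7 3]
Step 6: sold=3 (running total=21) -> [2 2 6 3]
Step 7: sold=3 (running total=24) -> [2 2 5 3]
Step 8: sold=3 (running total=27) -> [2 2 4 3]

Answer: 27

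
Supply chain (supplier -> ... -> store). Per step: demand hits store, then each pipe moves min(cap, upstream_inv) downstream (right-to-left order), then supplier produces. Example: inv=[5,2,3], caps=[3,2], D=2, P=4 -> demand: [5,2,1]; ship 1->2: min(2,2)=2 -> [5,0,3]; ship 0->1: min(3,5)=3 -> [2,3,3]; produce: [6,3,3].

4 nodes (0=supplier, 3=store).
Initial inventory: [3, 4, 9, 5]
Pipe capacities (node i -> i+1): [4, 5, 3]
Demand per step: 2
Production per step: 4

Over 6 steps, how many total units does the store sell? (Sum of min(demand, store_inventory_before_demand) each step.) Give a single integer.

Step 1: sold=2 (running total=2) -> [4 3 10 6]
Step 2: sold=2 (running total=4) -> [4 4 10 7]
Step 3: sold=2 (running total=6) -> [4 4 11 8]
Step 4: sold=2 (running total=8) -> [4 4 12 9]
Step 5: sold=2 (running total=10) -> [4 4 13 10]
Step 6: sold=2 (running total=12) -> [4 4 14 11]

Answer: 12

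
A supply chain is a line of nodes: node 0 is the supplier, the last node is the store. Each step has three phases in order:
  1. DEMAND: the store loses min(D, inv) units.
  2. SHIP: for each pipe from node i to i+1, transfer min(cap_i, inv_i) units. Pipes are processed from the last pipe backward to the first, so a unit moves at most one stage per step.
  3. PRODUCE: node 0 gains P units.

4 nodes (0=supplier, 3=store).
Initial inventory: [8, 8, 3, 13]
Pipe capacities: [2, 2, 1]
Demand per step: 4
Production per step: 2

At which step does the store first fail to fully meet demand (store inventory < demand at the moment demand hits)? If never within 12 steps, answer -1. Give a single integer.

Step 1: demand=4,sold=4 ship[2->3]=1 ship[1->2]=2 ship[0->1]=2 prod=2 -> [8 8 4 10]
Step 2: demand=4,sold=4 ship[2->3]=1 ship[1->2]=2 ship[0->1]=2 prod=2 -> [8 8 5 7]
Step 3: demand=4,sold=4 ship[2->3]=1 ship[1->2]=2 ship[0->1]=2 prod=2 -> [8 8 6 4]
Step 4: demand=4,sold=4 ship[2->3]=1 ship[1->2]=2 ship[0->1]=2 prod=2 -> [8 8 7 1]
Step 5: demand=4,sold=1 ship[2->3]=1 ship[1->2]=2 ship[0->1]=2 prod=2 -> [8 8 8 1]
Step 6: demand=4,sold=1 ship[2->3]=1 ship[1->2]=2 ship[0->1]=2 prod=2 -> [8 8 9 1]
Step 7: demand=4,sold=1 ship[2->3]=1 ship[1->2]=2 ship[0->1]=2 prod=2 -> [8 8 10 1]
Step 8: demand=4,sold=1 ship[2->3]=1 ship[1->2]=2 ship[0->1]=2 prod=2 -> [8 8 11 1]
Step 9: demand=4,sold=1 ship[2->3]=1 ship[1->2]=2 ship[0->1]=2 prod=2 -> [8 8 12 1]
Step 10: demand=4,sold=1 ship[2->3]=1 ship[1->2]=2 ship[0->1]=2 prod=2 -> [8 8 13 1]
Step 11: demand=4,sold=1 ship[2->3]=1 ship[1->2]=2 ship[0->1]=2 prod=2 -> [8 8 14 1]
Step 12: demand=4,sold=1 ship[2->3]=1 ship[1->2]=2 ship[0->1]=2 prod=2 -> [8 8 15 1]
First stockout at step 5

5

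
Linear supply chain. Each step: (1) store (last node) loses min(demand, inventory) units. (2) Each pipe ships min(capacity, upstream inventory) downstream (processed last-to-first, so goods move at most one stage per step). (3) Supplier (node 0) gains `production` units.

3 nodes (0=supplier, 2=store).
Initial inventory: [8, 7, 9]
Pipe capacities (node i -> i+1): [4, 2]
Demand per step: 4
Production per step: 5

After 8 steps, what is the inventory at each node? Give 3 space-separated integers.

Step 1: demand=4,sold=4 ship[1->2]=2 ship[0->1]=4 prod=5 -> inv=[9 9 7]
Step 2: demand=4,sold=4 ship[1->2]=2 ship[0->1]=4 prod=5 -> inv=[10 11 5]
Step 3: demand=4,sold=4 ship[1->2]=2 ship[0->1]=4 prod=5 -> inv=[11 13 3]
Step 4: demand=4,sold=3 ship[1->2]=2 ship[0->1]=4 prod=5 -> inv=[12 15 2]
Step 5: demand=4,sold=2 ship[1->2]=2 ship[0->1]=4 prod=5 -> inv=[13 17 2]
Step 6: demand=4,sold=2 ship[1->2]=2 ship[0->1]=4 prod=5 -> inv=[14 19 2]
Step 7: demand=4,sold=2 ship[1->2]=2 ship[0->1]=4 prod=5 -> inv=[15 21 2]
Step 8: demand=4,sold=2 ship[1->2]=2 ship[0->1]=4 prod=5 -> inv=[16 23 2]

16 23 2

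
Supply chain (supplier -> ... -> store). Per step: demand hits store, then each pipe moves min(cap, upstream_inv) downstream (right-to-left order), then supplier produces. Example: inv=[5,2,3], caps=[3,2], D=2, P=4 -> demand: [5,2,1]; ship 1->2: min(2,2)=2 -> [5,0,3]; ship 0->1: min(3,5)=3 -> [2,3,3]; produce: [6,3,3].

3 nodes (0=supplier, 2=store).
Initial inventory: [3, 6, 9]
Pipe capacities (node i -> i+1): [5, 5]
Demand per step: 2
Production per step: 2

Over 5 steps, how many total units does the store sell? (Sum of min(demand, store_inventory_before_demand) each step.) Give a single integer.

Step 1: sold=2 (running total=2) -> [2 4 12]
Step 2: sold=2 (running total=4) -> [2 2 14]
Step 3: sold=2 (running total=6) -> [2 2 14]
Step 4: sold=2 (running total=8) -> [2 2 14]
Step 5: sold=2 (running total=10) -> [2 2 14]

Answer: 10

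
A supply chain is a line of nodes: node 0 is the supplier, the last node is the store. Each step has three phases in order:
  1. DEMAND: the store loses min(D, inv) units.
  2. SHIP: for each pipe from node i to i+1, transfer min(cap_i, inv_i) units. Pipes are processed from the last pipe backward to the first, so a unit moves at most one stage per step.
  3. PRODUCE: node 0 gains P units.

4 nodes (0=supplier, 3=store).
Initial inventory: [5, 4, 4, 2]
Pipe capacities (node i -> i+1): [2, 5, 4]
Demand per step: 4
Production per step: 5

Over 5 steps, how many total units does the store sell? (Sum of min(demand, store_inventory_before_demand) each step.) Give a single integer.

Answer: 14

Derivation:
Step 1: sold=2 (running total=2) -> [8 2 4 4]
Step 2: sold=4 (running total=6) -> [11 2 2 4]
Step 3: sold=4 (running total=10) -> [14 2 2 2]
Step 4: sold=2 (running total=12) -> [17 2 2 2]
Step 5: sold=2 (running total=14) -> [20 2 2 2]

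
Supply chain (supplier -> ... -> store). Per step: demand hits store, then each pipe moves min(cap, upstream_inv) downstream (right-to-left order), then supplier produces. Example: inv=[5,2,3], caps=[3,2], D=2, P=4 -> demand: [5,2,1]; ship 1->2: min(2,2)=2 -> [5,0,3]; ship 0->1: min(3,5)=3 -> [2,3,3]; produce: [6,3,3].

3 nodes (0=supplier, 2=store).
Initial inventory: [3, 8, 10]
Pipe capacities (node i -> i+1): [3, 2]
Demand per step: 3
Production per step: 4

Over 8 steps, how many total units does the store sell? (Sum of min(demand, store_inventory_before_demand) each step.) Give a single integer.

Answer: 24

Derivation:
Step 1: sold=3 (running total=3) -> [4 9 9]
Step 2: sold=3 (running total=6) -> [5 10 8]
Step 3: sold=3 (running total=9) -> [6 11 7]
Step 4: sold=3 (running total=12) -> [7 12 6]
Step 5: sold=3 (running total=15) -> [8 13 5]
Step 6: sold=3 (running total=18) -> [9 14 4]
Step 7: sold=3 (running total=21) -> [10 15 3]
Step 8: sold=3 (running total=24) -> [11 16 2]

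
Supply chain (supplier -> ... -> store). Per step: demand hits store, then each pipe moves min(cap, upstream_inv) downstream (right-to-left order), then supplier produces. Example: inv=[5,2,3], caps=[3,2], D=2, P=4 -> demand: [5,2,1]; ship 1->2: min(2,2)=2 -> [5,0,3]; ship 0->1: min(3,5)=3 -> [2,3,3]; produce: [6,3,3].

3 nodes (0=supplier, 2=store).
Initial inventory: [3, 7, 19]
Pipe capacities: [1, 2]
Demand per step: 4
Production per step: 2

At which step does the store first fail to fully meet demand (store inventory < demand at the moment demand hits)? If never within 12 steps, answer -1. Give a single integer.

Step 1: demand=4,sold=4 ship[1->2]=2 ship[0->1]=1 prod=2 -> [4 6 17]
Step 2: demand=4,sold=4 ship[1->2]=2 ship[0->1]=1 prod=2 -> [5 5 15]
Step 3: demand=4,sold=4 ship[1->2]=2 ship[0->1]=1 prod=2 -> [6 4 13]
Step 4: demand=4,sold=4 ship[1->2]=2 ship[0->1]=1 prod=2 -> [7 3 11]
Step 5: demand=4,sold=4 ship[1->2]=2 ship[0->1]=1 prod=2 -> [8 2 9]
Step 6: demand=4,sold=4 ship[1->2]=2 ship[0->1]=1 prod=2 -> [9 1 7]
Step 7: demand=4,sold=4 ship[1->2]=1 ship[0->1]=1 prod=2 -> [10 1 4]
Step 8: demand=4,sold=4 ship[1->2]=1 ship[0->1]=1 prod=2 -> [11 1 1]
Step 9: demand=4,sold=1 ship[1->2]=1 ship[0->1]=1 prod=2 -> [12 1 1]
Step 10: demand=4,sold=1 ship[1->2]=1 ship[0->1]=1 prod=2 -> [13 1 1]
Step 11: demand=4,sold=1 ship[1->2]=1 ship[0->1]=1 prod=2 -> [14 1 1]
Step 12: demand=4,sold=1 ship[1->2]=1 ship[0->1]=1 prod=2 -> [15 1 1]
First stockout at step 9

9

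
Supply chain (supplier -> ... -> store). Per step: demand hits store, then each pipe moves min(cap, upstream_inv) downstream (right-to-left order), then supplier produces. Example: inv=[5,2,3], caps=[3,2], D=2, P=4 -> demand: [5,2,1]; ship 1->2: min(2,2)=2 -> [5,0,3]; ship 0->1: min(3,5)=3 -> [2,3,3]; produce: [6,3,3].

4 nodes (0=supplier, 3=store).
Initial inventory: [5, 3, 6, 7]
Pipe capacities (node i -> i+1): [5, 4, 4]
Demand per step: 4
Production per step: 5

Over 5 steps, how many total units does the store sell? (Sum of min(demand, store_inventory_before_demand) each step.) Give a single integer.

Answer: 20

Derivation:
Step 1: sold=4 (running total=4) -> [5 5 5 7]
Step 2: sold=4 (running total=8) -> [5 6 5 7]
Step 3: sold=4 (running total=12) -> [5 7 5 7]
Step 4: sold=4 (running total=16) -> [5 8 5 7]
Step 5: sold=4 (running total=20) -> [5 9 5 7]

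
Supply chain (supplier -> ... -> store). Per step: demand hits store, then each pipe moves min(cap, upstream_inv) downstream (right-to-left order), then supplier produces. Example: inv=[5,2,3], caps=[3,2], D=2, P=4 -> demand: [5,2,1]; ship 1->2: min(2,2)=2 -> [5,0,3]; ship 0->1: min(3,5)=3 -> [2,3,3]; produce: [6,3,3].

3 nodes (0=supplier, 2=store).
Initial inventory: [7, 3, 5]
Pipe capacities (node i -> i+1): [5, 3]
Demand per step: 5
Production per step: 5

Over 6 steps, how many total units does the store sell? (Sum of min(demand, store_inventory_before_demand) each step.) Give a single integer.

Answer: 20

Derivation:
Step 1: sold=5 (running total=5) -> [7 5 3]
Step 2: sold=3 (running total=8) -> [7 7 3]
Step 3: sold=3 (running total=11) -> [7 9 3]
Step 4: sold=3 (running total=14) -> [7 11 3]
Step 5: sold=3 (running total=17) -> [7 13 3]
Step 6: sold=3 (running total=20) -> [7 15 3]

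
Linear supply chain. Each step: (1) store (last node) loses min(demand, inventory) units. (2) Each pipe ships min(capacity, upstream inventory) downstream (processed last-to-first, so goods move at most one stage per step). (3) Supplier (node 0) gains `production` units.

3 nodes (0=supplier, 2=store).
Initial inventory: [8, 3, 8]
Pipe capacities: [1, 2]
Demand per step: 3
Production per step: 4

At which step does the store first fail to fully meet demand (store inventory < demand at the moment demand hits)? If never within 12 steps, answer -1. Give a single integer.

Step 1: demand=3,sold=3 ship[1->2]=2 ship[0->1]=1 prod=4 -> [11 2 7]
Step 2: demand=3,sold=3 ship[1->2]=2 ship[0->1]=1 prod=4 -> [14 1 6]
Step 3: demand=3,sold=3 ship[1->2]=1 ship[0->1]=1 prod=4 -> [17 1 4]
Step 4: demand=3,sold=3 ship[1->2]=1 ship[0->1]=1 prod=4 -> [20 1 2]
Step 5: demand=3,sold=2 ship[1->2]=1 ship[0->1]=1 prod=4 -> [23 1 1]
Step 6: demand=3,sold=1 ship[1->2]=1 ship[0->1]=1 prod=4 -> [26 1 1]
Step 7: demand=3,sold=1 ship[1->2]=1 ship[0->1]=1 prod=4 -> [29 1 1]
Step 8: demand=3,sold=1 ship[1->2]=1 ship[0->1]=1 prod=4 -> [32 1 1]
Step 9: demand=3,sold=1 ship[1->2]=1 ship[0->1]=1 prod=4 -> [35 1 1]
Step 10: demand=3,sold=1 ship[1->2]=1 ship[0->1]=1 prod=4 -> [38 1 1]
Step 11: demand=3,sold=1 ship[1->2]=1 ship[0->1]=1 prod=4 -> [41 1 1]
Step 12: demand=3,sold=1 ship[1->2]=1 ship[0->1]=1 prod=4 -> [44 1 1]
First stockout at step 5

5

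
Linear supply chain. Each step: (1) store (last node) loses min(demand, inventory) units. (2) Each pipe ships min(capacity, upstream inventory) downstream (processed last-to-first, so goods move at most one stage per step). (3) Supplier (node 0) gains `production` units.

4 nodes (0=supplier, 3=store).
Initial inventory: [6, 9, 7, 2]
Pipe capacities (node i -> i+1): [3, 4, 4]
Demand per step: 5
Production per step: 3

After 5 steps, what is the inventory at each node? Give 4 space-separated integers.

Step 1: demand=5,sold=2 ship[2->3]=4 ship[1->2]=4 ship[0->1]=3 prod=3 -> inv=[6 8 7 4]
Step 2: demand=5,sold=4 ship[2->3]=4 ship[1->2]=4 ship[0->1]=3 prod=3 -> inv=[6 7 7 4]
Step 3: demand=5,sold=4 ship[2->3]=4 ship[1->2]=4 ship[0->1]=3 prod=3 -> inv=[6 6 7 4]
Step 4: demand=5,sold=4 ship[2->3]=4 ship[1->2]=4 ship[0->1]=3 prod=3 -> inv=[6 5 7 4]
Step 5: demand=5,sold=4 ship[2->3]=4 ship[1->2]=4 ship[0->1]=3 prod=3 -> inv=[6 4 7 4]

6 4 7 4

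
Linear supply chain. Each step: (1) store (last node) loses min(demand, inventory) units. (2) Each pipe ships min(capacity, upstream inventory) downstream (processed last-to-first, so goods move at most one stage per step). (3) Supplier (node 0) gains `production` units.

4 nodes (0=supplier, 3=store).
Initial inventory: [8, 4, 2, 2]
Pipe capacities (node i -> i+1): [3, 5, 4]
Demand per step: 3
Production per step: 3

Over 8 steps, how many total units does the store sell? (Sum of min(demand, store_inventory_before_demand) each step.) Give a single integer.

Answer: 22

Derivation:
Step 1: sold=2 (running total=2) -> [8 3 4 2]
Step 2: sold=2 (running total=4) -> [8 3 3 4]
Step 3: sold=3 (running total=7) -> [8 3 3 4]
Step 4: sold=3 (running total=10) -> [8 3 3 4]
Step 5: sold=3 (running total=13) -> [8 3 3 4]
Step 6: sold=3 (running total=16) -> [8 3 3 4]
Step 7: sold=3 (running total=19) -> [8 3 3 4]
Step 8: sold=3 (running total=22) -> [8 3 3 4]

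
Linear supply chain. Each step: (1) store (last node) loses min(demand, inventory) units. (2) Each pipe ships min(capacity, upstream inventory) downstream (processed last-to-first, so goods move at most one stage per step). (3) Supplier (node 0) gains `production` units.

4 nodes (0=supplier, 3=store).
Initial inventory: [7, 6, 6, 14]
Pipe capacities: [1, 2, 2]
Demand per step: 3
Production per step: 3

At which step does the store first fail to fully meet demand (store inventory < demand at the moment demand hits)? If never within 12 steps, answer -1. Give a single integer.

Step 1: demand=3,sold=3 ship[2->3]=2 ship[1->2]=2 ship[0->1]=1 prod=3 -> [9 5 6 13]
Step 2: demand=3,sold=3 ship[2->3]=2 ship[1->2]=2 ship[0->1]=1 prod=3 -> [11 4 6 12]
Step 3: demand=3,sold=3 ship[2->3]=2 ship[1->2]=2 ship[0->1]=1 prod=3 -> [13 3 6 11]
Step 4: demand=3,sold=3 ship[2->3]=2 ship[1->2]=2 ship[0->1]=1 prod=3 -> [15 2 6 10]
Step 5: demand=3,sold=3 ship[2->3]=2 ship[1->2]=2 ship[0->1]=1 prod=3 -> [17 1 6 9]
Step 6: demand=3,sold=3 ship[2->3]=2 ship[1->2]=1 ship[0->1]=1 prod=3 -> [19 1 5 8]
Step 7: demand=3,sold=3 ship[2->3]=2 ship[1->2]=1 ship[0->1]=1 prod=3 -> [21 1 4 7]
Step 8: demand=3,sold=3 ship[2->3]=2 ship[1->2]=1 ship[0->1]=1 prod=3 -> [23 1 3 6]
Step 9: demand=3,sold=3 ship[2->3]=2 ship[1->2]=1 ship[0->1]=1 prod=3 -> [25 1 2 5]
Step 10: demand=3,sold=3 ship[2->3]=2 ship[1->2]=1 ship[0->1]=1 prod=3 -> [27 1 1 4]
Step 11: demand=3,sold=3 ship[2->3]=1 ship[1->2]=1 ship[0->1]=1 prod=3 -> [29 1 1 2]
Step 12: demand=3,sold=2 ship[2->3]=1 ship[1->2]=1 ship[0->1]=1 prod=3 -> [31 1 1 1]
First stockout at step 12

12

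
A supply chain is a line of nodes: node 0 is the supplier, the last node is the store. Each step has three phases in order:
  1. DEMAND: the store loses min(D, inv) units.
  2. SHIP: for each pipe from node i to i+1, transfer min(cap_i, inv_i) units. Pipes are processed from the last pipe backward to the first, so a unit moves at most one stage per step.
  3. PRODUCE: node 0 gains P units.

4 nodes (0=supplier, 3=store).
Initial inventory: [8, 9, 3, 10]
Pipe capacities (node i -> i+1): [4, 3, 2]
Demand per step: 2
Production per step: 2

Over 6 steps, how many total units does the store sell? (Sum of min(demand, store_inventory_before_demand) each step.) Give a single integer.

Step 1: sold=2 (running total=2) -> [6 10 4 10]
Step 2: sold=2 (running total=4) -> [4 11 5 10]
Step 3: sold=2 (running total=6) -> [2 12 6 10]
Step 4: sold=2 (running total=8) -> [2 11 7 10]
Step 5: sold=2 (running total=10) -> [2 10 8 10]
Step 6: sold=2 (running total=12) -> [2 9 9 10]

Answer: 12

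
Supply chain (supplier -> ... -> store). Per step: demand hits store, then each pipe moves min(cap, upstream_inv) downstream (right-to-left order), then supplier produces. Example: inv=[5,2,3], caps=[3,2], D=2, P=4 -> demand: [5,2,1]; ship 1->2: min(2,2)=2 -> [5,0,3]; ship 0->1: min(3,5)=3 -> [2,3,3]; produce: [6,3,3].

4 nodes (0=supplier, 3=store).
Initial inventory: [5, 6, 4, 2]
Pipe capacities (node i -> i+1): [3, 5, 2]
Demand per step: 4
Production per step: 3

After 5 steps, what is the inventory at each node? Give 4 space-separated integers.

Step 1: demand=4,sold=2 ship[2->3]=2 ship[1->2]=5 ship[0->1]=3 prod=3 -> inv=[5 4 7 2]
Step 2: demand=4,sold=2 ship[2->3]=2 ship[1->2]=4 ship[0->1]=3 prod=3 -> inv=[5 3 9 2]
Step 3: demand=4,sold=2 ship[2->3]=2 ship[1->2]=3 ship[0->1]=3 prod=3 -> inv=[5 3 10 2]
Step 4: demand=4,sold=2 ship[2->3]=2 ship[1->2]=3 ship[0->1]=3 prod=3 -> inv=[5 3 11 2]
Step 5: demand=4,sold=2 ship[2->3]=2 ship[1->2]=3 ship[0->1]=3 prod=3 -> inv=[5 3 12 2]

5 3 12 2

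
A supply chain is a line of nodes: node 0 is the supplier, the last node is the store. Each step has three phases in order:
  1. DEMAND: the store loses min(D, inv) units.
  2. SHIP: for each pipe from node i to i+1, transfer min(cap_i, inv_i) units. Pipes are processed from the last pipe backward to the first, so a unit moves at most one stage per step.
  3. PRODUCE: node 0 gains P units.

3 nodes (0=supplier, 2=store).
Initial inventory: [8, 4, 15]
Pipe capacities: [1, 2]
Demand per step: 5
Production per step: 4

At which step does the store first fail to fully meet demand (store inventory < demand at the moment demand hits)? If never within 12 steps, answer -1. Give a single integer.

Step 1: demand=5,sold=5 ship[1->2]=2 ship[0->1]=1 prod=4 -> [11 3 12]
Step 2: demand=5,sold=5 ship[1->2]=2 ship[0->1]=1 prod=4 -> [14 2 9]
Step 3: demand=5,sold=5 ship[1->2]=2 ship[0->1]=1 prod=4 -> [17 1 6]
Step 4: demand=5,sold=5 ship[1->2]=1 ship[0->1]=1 prod=4 -> [20 1 2]
Step 5: demand=5,sold=2 ship[1->2]=1 ship[0->1]=1 prod=4 -> [23 1 1]
Step 6: demand=5,sold=1 ship[1->2]=1 ship[0->1]=1 prod=4 -> [26 1 1]
Step 7: demand=5,sold=1 ship[1->2]=1 ship[0->1]=1 prod=4 -> [29 1 1]
Step 8: demand=5,sold=1 ship[1->2]=1 ship[0->1]=1 prod=4 -> [32 1 1]
Step 9: demand=5,sold=1 ship[1->2]=1 ship[0->1]=1 prod=4 -> [35 1 1]
Step 10: demand=5,sold=1 ship[1->2]=1 ship[0->1]=1 prod=4 -> [38 1 1]
Step 11: demand=5,sold=1 ship[1->2]=1 ship[0->1]=1 prod=4 -> [41 1 1]
Step 12: demand=5,sold=1 ship[1->2]=1 ship[0->1]=1 prod=4 -> [44 1 1]
First stockout at step 5

5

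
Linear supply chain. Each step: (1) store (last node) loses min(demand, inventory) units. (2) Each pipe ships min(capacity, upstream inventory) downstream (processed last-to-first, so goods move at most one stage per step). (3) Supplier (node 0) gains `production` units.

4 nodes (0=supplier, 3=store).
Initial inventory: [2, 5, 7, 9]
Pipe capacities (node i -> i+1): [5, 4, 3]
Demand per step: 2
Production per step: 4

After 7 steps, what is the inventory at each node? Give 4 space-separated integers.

Step 1: demand=2,sold=2 ship[2->3]=3 ship[1->2]=4 ship[0->1]=2 prod=4 -> inv=[4 3 8 10]
Step 2: demand=2,sold=2 ship[2->3]=3 ship[1->2]=3 ship[0->1]=4 prod=4 -> inv=[4 4 8 11]
Step 3: demand=2,sold=2 ship[2->3]=3 ship[1->2]=4 ship[0->1]=4 prod=4 -> inv=[4 4 9 12]
Step 4: demand=2,sold=2 ship[2->3]=3 ship[1->2]=4 ship[0->1]=4 prod=4 -> inv=[4 4 10 13]
Step 5: demand=2,sold=2 ship[2->3]=3 ship[1->2]=4 ship[0->1]=4 prod=4 -> inv=[4 4 11 14]
Step 6: demand=2,sold=2 ship[2->3]=3 ship[1->2]=4 ship[0->1]=4 prod=4 -> inv=[4 4 12 15]
Step 7: demand=2,sold=2 ship[2->3]=3 ship[1->2]=4 ship[0->1]=4 prod=4 -> inv=[4 4 13 16]

4 4 13 16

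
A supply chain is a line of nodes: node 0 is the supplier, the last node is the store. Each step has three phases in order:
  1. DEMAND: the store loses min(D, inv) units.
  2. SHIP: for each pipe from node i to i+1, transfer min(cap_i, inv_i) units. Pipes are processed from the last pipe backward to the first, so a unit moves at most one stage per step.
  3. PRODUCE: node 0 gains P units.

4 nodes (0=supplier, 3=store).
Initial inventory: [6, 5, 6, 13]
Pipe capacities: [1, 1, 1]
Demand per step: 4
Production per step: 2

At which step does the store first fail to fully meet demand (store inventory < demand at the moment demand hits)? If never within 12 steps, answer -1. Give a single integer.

Step 1: demand=4,sold=4 ship[2->3]=1 ship[1->2]=1 ship[0->1]=1 prod=2 -> [7 5 6 10]
Step 2: demand=4,sold=4 ship[2->3]=1 ship[1->2]=1 ship[0->1]=1 prod=2 -> [8 5 6 7]
Step 3: demand=4,sold=4 ship[2->3]=1 ship[1->2]=1 ship[0->1]=1 prod=2 -> [9 5 6 4]
Step 4: demand=4,sold=4 ship[2->3]=1 ship[1->2]=1 ship[0->1]=1 prod=2 -> [10 5 6 1]
Step 5: demand=4,sold=1 ship[2->3]=1 ship[1->2]=1 ship[0->1]=1 prod=2 -> [11 5 6 1]
Step 6: demand=4,sold=1 ship[2->3]=1 ship[1->2]=1 ship[0->1]=1 prod=2 -> [12 5 6 1]
Step 7: demand=4,sold=1 ship[2->3]=1 ship[1->2]=1 ship[0->1]=1 prod=2 -> [13 5 6 1]
Step 8: demand=4,sold=1 ship[2->3]=1 ship[1->2]=1 ship[0->1]=1 prod=2 -> [14 5 6 1]
Step 9: demand=4,sold=1 ship[2->3]=1 ship[1->2]=1 ship[0->1]=1 prod=2 -> [15 5 6 1]
Step 10: demand=4,sold=1 ship[2->3]=1 ship[1->2]=1 ship[0->1]=1 prod=2 -> [16 5 6 1]
Step 11: demand=4,sold=1 ship[2->3]=1 ship[1->2]=1 ship[0->1]=1 prod=2 -> [17 5 6 1]
Step 12: demand=4,sold=1 ship[2->3]=1 ship[1->2]=1 ship[0->1]=1 prod=2 -> [18 5 6 1]
First stockout at step 5

5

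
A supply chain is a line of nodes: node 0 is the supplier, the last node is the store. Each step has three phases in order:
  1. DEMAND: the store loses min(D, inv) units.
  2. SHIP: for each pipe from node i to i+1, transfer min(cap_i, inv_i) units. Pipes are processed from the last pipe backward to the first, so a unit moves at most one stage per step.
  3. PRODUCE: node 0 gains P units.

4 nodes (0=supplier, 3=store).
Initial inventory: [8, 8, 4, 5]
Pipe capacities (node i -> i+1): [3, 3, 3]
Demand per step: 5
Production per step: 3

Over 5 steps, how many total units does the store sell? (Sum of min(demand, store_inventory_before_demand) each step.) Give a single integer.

Step 1: sold=5 (running total=5) -> [8 8 4 3]
Step 2: sold=3 (running total=8) -> [8 8 4 3]
Step 3: sold=3 (running total=11) -> [8 8 4 3]
Step 4: sold=3 (running total=14) -> [8 8 4 3]
Step 5: sold=3 (running total=17) -> [8 8 4 3]

Answer: 17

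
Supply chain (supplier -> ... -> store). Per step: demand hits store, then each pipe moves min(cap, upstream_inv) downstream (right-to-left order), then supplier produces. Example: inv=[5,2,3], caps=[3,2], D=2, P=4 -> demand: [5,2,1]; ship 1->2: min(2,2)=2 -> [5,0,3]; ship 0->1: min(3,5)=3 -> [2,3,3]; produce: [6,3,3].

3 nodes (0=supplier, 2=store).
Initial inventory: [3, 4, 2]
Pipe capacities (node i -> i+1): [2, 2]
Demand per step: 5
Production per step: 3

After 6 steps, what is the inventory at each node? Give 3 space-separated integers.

Step 1: demand=5,sold=2 ship[1->2]=2 ship[0->1]=2 prod=3 -> inv=[4 4 2]
Step 2: demand=5,sold=2 ship[1->2]=2 ship[0->1]=2 prod=3 -> inv=[5 4 2]
Step 3: demand=5,sold=2 ship[1->2]=2 ship[0->1]=2 prod=3 -> inv=[6 4 2]
Step 4: demand=5,sold=2 ship[1->2]=2 ship[0->1]=2 prod=3 -> inv=[7 4 2]
Step 5: demand=5,sold=2 ship[1->2]=2 ship[0->1]=2 prod=3 -> inv=[8 4 2]
Step 6: demand=5,sold=2 ship[1->2]=2 ship[0->1]=2 prod=3 -> inv=[9 4 2]

9 4 2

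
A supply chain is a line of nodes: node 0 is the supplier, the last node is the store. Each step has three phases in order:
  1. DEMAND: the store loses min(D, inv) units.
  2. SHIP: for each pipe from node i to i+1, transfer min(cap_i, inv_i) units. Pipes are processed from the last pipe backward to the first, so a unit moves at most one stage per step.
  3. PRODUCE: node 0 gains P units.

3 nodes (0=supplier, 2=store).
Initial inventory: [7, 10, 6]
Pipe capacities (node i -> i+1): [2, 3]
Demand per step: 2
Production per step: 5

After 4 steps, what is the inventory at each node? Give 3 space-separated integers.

Step 1: demand=2,sold=2 ship[1->2]=3 ship[0->1]=2 prod=5 -> inv=[10 9 7]
Step 2: demand=2,sold=2 ship[1->2]=3 ship[0->1]=2 prod=5 -> inv=[13 8 8]
Step 3: demand=2,sold=2 ship[1->2]=3 ship[0->1]=2 prod=5 -> inv=[16 7 9]
Step 4: demand=2,sold=2 ship[1->2]=3 ship[0->1]=2 prod=5 -> inv=[19 6 10]

19 6 10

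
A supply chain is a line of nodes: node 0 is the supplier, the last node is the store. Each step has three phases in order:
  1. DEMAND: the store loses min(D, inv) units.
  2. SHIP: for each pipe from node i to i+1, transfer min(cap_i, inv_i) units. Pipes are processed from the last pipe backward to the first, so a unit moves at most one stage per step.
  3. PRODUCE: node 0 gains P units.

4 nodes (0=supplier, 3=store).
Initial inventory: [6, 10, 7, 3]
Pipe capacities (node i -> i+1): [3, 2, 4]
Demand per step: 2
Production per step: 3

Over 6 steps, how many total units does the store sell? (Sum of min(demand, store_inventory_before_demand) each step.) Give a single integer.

Step 1: sold=2 (running total=2) -> [6 11 5 5]
Step 2: sold=2 (running total=4) -> [6 12 3 7]
Step 3: sold=2 (running total=6) -> [6 13 2 8]
Step 4: sold=2 (running total=8) -> [6 14 2 8]
Step 5: sold=2 (running total=10) -> [6 15 2 8]
Step 6: sold=2 (running total=12) -> [6 16 2 8]

Answer: 12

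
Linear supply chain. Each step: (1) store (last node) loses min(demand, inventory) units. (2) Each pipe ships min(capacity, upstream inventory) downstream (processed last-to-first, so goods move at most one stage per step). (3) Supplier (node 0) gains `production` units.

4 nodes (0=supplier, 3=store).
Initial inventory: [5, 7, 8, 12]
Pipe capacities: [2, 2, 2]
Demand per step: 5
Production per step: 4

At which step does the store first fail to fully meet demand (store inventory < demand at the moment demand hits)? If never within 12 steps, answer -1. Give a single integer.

Step 1: demand=5,sold=5 ship[2->3]=2 ship[1->2]=2 ship[0->1]=2 prod=4 -> [7 7 8 9]
Step 2: demand=5,sold=5 ship[2->3]=2 ship[1->2]=2 ship[0->1]=2 prod=4 -> [9 7 8 6]
Step 3: demand=5,sold=5 ship[2->3]=2 ship[1->2]=2 ship[0->1]=2 prod=4 -> [11 7 8 3]
Step 4: demand=5,sold=3 ship[2->3]=2 ship[1->2]=2 ship[0->1]=2 prod=4 -> [13 7 8 2]
Step 5: demand=5,sold=2 ship[2->3]=2 ship[1->2]=2 ship[0->1]=2 prod=4 -> [15 7 8 2]
Step 6: demand=5,sold=2 ship[2->3]=2 ship[1->2]=2 ship[0->1]=2 prod=4 -> [17 7 8 2]
Step 7: demand=5,sold=2 ship[2->3]=2 ship[1->2]=2 ship[0->1]=2 prod=4 -> [19 7 8 2]
Step 8: demand=5,sold=2 ship[2->3]=2 ship[1->2]=2 ship[0->1]=2 prod=4 -> [21 7 8 2]
Step 9: demand=5,sold=2 ship[2->3]=2 ship[1->2]=2 ship[0->1]=2 prod=4 -> [23 7 8 2]
Step 10: demand=5,sold=2 ship[2->3]=2 ship[1->2]=2 ship[0->1]=2 prod=4 -> [25 7 8 2]
Step 11: demand=5,sold=2 ship[2->3]=2 ship[1->2]=2 ship[0->1]=2 prod=4 -> [27 7 8 2]
Step 12: demand=5,sold=2 ship[2->3]=2 ship[1->2]=2 ship[0->1]=2 prod=4 -> [29 7 8 2]
First stockout at step 4

4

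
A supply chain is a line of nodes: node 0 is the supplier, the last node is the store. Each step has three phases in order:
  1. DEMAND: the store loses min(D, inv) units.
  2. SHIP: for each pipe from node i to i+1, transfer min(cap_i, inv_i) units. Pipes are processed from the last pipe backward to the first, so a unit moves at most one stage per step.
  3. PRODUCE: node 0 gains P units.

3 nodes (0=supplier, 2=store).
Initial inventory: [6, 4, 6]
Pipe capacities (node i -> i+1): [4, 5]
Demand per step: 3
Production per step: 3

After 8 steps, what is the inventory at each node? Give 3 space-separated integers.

Step 1: demand=3,sold=3 ship[1->2]=4 ship[0->1]=4 prod=3 -> inv=[5 4 7]
Step 2: demand=3,sold=3 ship[1->2]=4 ship[0->1]=4 prod=3 -> inv=[4 4 8]
Step 3: demand=3,sold=3 ship[1->2]=4 ship[0->1]=4 prod=3 -> inv=[3 4 9]
Step 4: demand=3,sold=3 ship[1->2]=4 ship[0->1]=3 prod=3 -> inv=[3 3 10]
Step 5: demand=3,sold=3 ship[1->2]=3 ship[0->1]=3 prod=3 -> inv=[3 3 10]
Step 6: demand=3,sold=3 ship[1->2]=3 ship[0->1]=3 prod=3 -> inv=[3 3 10]
Step 7: demand=3,sold=3 ship[1->2]=3 ship[0->1]=3 prod=3 -> inv=[3 3 10]
Step 8: demand=3,sold=3 ship[1->2]=3 ship[0->1]=3 prod=3 -> inv=[3 3 10]

3 3 10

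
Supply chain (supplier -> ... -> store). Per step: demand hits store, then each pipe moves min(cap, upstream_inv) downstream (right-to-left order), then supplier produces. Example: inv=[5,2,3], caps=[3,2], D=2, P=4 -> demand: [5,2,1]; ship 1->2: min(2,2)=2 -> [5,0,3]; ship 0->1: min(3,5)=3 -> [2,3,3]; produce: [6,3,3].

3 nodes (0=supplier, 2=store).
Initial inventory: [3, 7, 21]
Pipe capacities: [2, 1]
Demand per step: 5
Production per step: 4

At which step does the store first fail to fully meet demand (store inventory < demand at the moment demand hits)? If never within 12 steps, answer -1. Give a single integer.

Step 1: demand=5,sold=5 ship[1->2]=1 ship[0->1]=2 prod=4 -> [5 8 17]
Step 2: demand=5,sold=5 ship[1->2]=1 ship[0->1]=2 prod=4 -> [7 9 13]
Step 3: demand=5,sold=5 ship[1->2]=1 ship[0->1]=2 prod=4 -> [9 10 9]
Step 4: demand=5,sold=5 ship[1->2]=1 ship[0->1]=2 prod=4 -> [11 11 5]
Step 5: demand=5,sold=5 ship[1->2]=1 ship[0->1]=2 prod=4 -> [13 12 1]
Step 6: demand=5,sold=1 ship[1->2]=1 ship[0->1]=2 prod=4 -> [15 13 1]
Step 7: demand=5,sold=1 ship[1->2]=1 ship[0->1]=2 prod=4 -> [17 14 1]
Step 8: demand=5,sold=1 ship[1->2]=1 ship[0->1]=2 prod=4 -> [19 15 1]
Step 9: demand=5,sold=1 ship[1->2]=1 ship[0->1]=2 prod=4 -> [21 16 1]
Step 10: demand=5,sold=1 ship[1->2]=1 ship[0->1]=2 prod=4 -> [23 17 1]
Step 11: demand=5,sold=1 ship[1->2]=1 ship[0->1]=2 prod=4 -> [25 18 1]
Step 12: demand=5,sold=1 ship[1->2]=1 ship[0->1]=2 prod=4 -> [27 19 1]
First stockout at step 6

6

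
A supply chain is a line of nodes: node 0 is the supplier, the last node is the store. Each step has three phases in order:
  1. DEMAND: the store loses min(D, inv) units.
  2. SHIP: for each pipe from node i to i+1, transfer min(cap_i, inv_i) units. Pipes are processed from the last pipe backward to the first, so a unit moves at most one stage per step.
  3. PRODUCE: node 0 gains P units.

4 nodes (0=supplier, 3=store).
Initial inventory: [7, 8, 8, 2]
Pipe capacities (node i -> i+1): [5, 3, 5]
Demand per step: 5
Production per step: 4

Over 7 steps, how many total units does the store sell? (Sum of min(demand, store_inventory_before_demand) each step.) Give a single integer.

Answer: 25

Derivation:
Step 1: sold=2 (running total=2) -> [6 10 6 5]
Step 2: sold=5 (running total=7) -> [5 12 4 5]
Step 3: sold=5 (running total=12) -> [4 14 3 4]
Step 4: sold=4 (running total=16) -> [4 15 3 3]
Step 5: sold=3 (running total=19) -> [4 16 3 3]
Step 6: sold=3 (running total=22) -> [4 17 3 3]
Step 7: sold=3 (running total=25) -> [4 18 3 3]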